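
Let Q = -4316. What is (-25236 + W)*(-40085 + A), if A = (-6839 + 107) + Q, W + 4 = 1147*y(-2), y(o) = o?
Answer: 1407896022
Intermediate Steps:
W = -2298 (W = -4 + 1147*(-2) = -4 - 2294 = -2298)
A = -11048 (A = (-6839 + 107) - 4316 = -6732 - 4316 = -11048)
(-25236 + W)*(-40085 + A) = (-25236 - 2298)*(-40085 - 11048) = -27534*(-51133) = 1407896022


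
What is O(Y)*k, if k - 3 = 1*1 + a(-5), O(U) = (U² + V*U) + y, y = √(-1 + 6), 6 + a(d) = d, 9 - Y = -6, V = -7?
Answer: -840 - 7*√5 ≈ -855.65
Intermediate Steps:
Y = 15 (Y = 9 - 1*(-6) = 9 + 6 = 15)
a(d) = -6 + d
y = √5 ≈ 2.2361
O(U) = √5 + U² - 7*U (O(U) = (U² - 7*U) + √5 = √5 + U² - 7*U)
k = -7 (k = 3 + (1*1 + (-6 - 5)) = 3 + (1 - 11) = 3 - 10 = -7)
O(Y)*k = (√5 + 15² - 7*15)*(-7) = (√5 + 225 - 105)*(-7) = (120 + √5)*(-7) = -840 - 7*√5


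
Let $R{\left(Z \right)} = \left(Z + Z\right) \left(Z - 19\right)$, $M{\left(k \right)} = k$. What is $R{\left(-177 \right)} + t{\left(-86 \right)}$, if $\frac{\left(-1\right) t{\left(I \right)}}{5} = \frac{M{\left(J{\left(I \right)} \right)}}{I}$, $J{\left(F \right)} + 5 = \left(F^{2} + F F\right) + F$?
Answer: $\frac{6040529}{86} \approx 70239.0$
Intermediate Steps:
$J{\left(F \right)} = -5 + F + 2 F^{2}$ ($J{\left(F \right)} = -5 + \left(\left(F^{2} + F F\right) + F\right) = -5 + \left(\left(F^{2} + F^{2}\right) + F\right) = -5 + \left(2 F^{2} + F\right) = -5 + \left(F + 2 F^{2}\right) = -5 + F + 2 F^{2}$)
$R{\left(Z \right)} = 2 Z \left(-19 + Z\right)$
$t{\left(I \right)} = - \frac{5 \left(-5 + I + 2 I^{2}\right)}{I}$ ($t{\left(I \right)} = - 5 \frac{-5 + I + 2 I^{2}}{I} = - \frac{5 \left(-5 + I + 2 I^{2}\right)}{I}$)
$R{\left(-177 \right)} + t{\left(-86 \right)} = 2 \left(-177\right) \left(-19 - 177\right) - \left(-855 + \frac{25}{86}\right) = 2 \left(-177\right) \left(-196\right) + \left(-5 + 860 + 25 \left(- \frac{1}{86}\right)\right) = 69384 - - \frac{73505}{86} = 69384 + \frac{73505}{86} = \frac{6040529}{86}$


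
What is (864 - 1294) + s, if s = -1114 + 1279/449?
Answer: -691977/449 ≈ -1541.2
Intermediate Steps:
s = -498907/449 (s = -1114 + 1279*(1/449) = -1114 + 1279/449 = -498907/449 ≈ -1111.2)
(864 - 1294) + s = (864 - 1294) - 498907/449 = -430 - 498907/449 = -691977/449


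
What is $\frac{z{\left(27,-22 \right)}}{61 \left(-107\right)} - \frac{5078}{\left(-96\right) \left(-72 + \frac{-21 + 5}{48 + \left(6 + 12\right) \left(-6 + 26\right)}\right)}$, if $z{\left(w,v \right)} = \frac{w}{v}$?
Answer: $- \frac{281652757}{383683168} \approx -0.73408$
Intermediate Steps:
$\frac{z{\left(27,-22 \right)}}{61 \left(-107\right)} - \frac{5078}{\left(-96\right) \left(-72 + \frac{-21 + 5}{48 + \left(6 + 12\right) \left(-6 + 26\right)}\right)} = \frac{27 \frac{1}{-22}}{61 \left(-107\right)} - \frac{5078}{\left(-96\right) \left(-72 + \frac{-21 + 5}{48 + \left(6 + 12\right) \left(-6 + 26\right)}\right)} = \frac{27 \left(- \frac{1}{22}\right)}{-6527} - \frac{5078}{\left(-96\right) \left(-72 - \frac{16}{48 + 18 \cdot 20}\right)} = \left(- \frac{27}{22}\right) \left(- \frac{1}{6527}\right) - \frac{5078}{\left(-96\right) \left(-72 - \frac{16}{48 + 360}\right)} = \frac{27}{143594} - \frac{5078}{\left(-96\right) \left(-72 - \frac{16}{408}\right)} = \frac{27}{143594} - \frac{5078}{\left(-96\right) \left(-72 - \frac{2}{51}\right)} = \frac{27}{143594} - \frac{5078}{\left(-96\right) \left(- \frac{3674}{51}\right)} = \frac{27}{143594} - \frac{5078}{\frac{117568}{17}} = \frac{27}{143594} - \frac{43163}{58784} = - \frac{281652757}{383683168}$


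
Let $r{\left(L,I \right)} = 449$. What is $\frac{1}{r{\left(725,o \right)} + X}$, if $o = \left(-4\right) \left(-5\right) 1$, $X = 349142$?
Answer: $\frac{1}{349591} \approx 2.8605 \cdot 10^{-6}$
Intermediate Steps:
$o = 20$ ($o = 20 \cdot 1 = 20$)
$\frac{1}{r{\left(725,o \right)} + X} = \frac{1}{449 + 349142} = \frac{1}{349591}$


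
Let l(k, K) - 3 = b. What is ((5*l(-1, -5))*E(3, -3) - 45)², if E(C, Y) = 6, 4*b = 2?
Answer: 3600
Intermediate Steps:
b = ½ (b = (¼)*2 = ½ ≈ 0.50000)
l(k, K) = 7/2 (l(k, K) = 3 + ½ = 7/2)
((5*l(-1, -5))*E(3, -3) - 45)² = ((5*(7/2))*6 - 45)² = ((35/2)*6 - 45)² = (105 - 45)² = 60² = 3600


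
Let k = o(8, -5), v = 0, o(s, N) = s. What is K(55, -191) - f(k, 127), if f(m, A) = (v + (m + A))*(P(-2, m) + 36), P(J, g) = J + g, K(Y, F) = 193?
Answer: -5477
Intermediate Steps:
k = 8
f(m, A) = (34 + m)*(A + m) (f(m, A) = (0 + (m + A))*((-2 + m) + 36) = (0 + (A + m))*(34 + m) = (A + m)*(34 + m) = (34 + m)*(A + m))
K(55, -191) - f(k, 127) = 193 - (8**2 + 34*127 + 34*8 + 127*8) = 193 - (64 + 4318 + 272 + 1016) = 193 - 1*5670 = 193 - 5670 = -5477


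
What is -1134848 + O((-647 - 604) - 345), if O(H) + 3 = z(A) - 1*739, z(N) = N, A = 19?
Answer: -1135571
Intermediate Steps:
O(H) = -723 (O(H) = -3 + (19 - 1*739) = -3 + (19 - 739) = -3 - 720 = -723)
-1134848 + O((-647 - 604) - 345) = -1134848 - 723 = -1135571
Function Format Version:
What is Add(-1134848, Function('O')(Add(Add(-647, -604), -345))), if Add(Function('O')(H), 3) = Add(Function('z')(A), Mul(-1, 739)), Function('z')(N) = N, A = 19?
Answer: -1135571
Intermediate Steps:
Function('O')(H) = -723 (Function('O')(H) = Add(-3, Add(19, Mul(-1, 739))) = Add(-3, Add(19, -739)) = Add(-3, -720) = -723)
Add(-1134848, Function('O')(Add(Add(-647, -604), -345))) = Add(-1134848, -723) = -1135571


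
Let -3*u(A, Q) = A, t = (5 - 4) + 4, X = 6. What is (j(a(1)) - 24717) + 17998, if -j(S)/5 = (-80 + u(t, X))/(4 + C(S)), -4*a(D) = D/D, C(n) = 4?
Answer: -160031/24 ≈ -6668.0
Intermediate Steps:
t = 5 (t = 1 + 4 = 5)
u(A, Q) = -A/3
a(D) = -¼ (a(D) = -D/(4*D) = -¼*1 = -¼)
j(S) = 1225/24 (j(S) = -5*(-80 - ⅓*5)/(4 + 4) = -5*(-80 - 5/3)/8 = -(-1225)/(3*8) = -5*(-245/24) = 1225/24)
(j(a(1)) - 24717) + 17998 = (1225/24 - 24717) + 17998 = -591983/24 + 17998 = -160031/24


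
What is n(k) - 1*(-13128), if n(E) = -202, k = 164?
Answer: 12926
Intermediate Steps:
n(k) - 1*(-13128) = -202 - 1*(-13128) = -202 + 13128 = 12926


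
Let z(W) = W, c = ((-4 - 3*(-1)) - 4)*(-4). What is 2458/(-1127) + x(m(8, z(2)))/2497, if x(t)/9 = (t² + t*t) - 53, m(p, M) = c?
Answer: 1439195/2814119 ≈ 0.51142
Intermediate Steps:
c = 20 (c = ((-4 + 3) - 4)*(-4) = (-1 - 4)*(-4) = -5*(-4) = 20)
m(p, M) = 20
x(t) = -477 + 18*t² (x(t) = 9*((t² + t*t) - 53) = 9*((t² + t²) - 53) = 9*(2*t² - 53) = 9*(-53 + 2*t²) = -477 + 18*t²)
2458/(-1127) + x(m(8, z(2)))/2497 = 2458/(-1127) + (-477 + 18*20²)/2497 = 2458*(-1/1127) + (-477 + 18*400)*(1/2497) = -2458/1127 + (-477 + 7200)*(1/2497) = -2458/1127 + 6723*(1/2497) = -2458/1127 + 6723/2497 = 1439195/2814119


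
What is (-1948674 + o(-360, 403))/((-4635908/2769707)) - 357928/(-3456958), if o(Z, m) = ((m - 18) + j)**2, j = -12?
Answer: 8662981069617097197/8013069623932 ≈ 1.0811e+6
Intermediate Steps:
o(Z, m) = (-30 + m)**2 (o(Z, m) = ((m - 18) - 12)**2 = ((-18 + m) - 12)**2 = (-30 + m)**2)
(-1948674 + o(-360, 403))/((-4635908/2769707)) - 357928/(-3456958) = (-1948674 + (-30 + 403)**2)/((-4635908/2769707)) - 357928/(-3456958) = (-1948674 + 373**2)/((-4635908*1/2769707)) - 357928*(-1/3456958) = (-1948674 + 139129)/(-4635908/2769707) + 178964/1728479 = -1809545*(-2769707/4635908) + 178964/1728479 = 5011909453315/4635908 + 178964/1728479 = 8662981069617097197/8013069623932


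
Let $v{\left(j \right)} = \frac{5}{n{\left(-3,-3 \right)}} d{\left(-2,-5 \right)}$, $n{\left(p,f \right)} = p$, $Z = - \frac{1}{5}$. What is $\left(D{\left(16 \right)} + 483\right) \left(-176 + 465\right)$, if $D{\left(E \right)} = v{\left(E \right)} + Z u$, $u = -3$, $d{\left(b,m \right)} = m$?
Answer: $\frac{2132531}{15} \approx 1.4217 \cdot 10^{5}$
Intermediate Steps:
$Z = - \frac{1}{5}$ ($Z = \left(-1\right) \frac{1}{5} = - \frac{1}{5} \approx -0.2$)
$v{\left(j \right)} = \frac{25}{3}$ ($v{\left(j \right)} = \frac{5}{-3} \left(-5\right) = 5 \left(- \frac{1}{3}\right) \left(-5\right) = \left(- \frac{5}{3}\right) \left(-5\right) = \frac{25}{3}$)
$D{\left(E \right)} = \frac{134}{15}$ ($D{\left(E \right)} = \frac{25}{3} - - \frac{3}{5} = \frac{25}{3} + \frac{3}{5} = \frac{134}{15}$)
$\left(D{\left(16 \right)} + 483\right) \left(-176 + 465\right) = \left(\frac{134}{15} + 483\right) \left(-176 + 465\right) = \frac{7379}{15} \cdot 289 = \frac{2132531}{15}$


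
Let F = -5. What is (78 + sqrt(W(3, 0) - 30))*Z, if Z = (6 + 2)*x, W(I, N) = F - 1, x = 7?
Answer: 4368 + 336*I ≈ 4368.0 + 336.0*I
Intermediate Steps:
W(I, N) = -6 (W(I, N) = -5 - 1 = -6)
Z = 56 (Z = (6 + 2)*7 = 8*7 = 56)
(78 + sqrt(W(3, 0) - 30))*Z = (78 + sqrt(-6 - 30))*56 = (78 + sqrt(-36))*56 = (78 + 6*I)*56 = 4368 + 336*I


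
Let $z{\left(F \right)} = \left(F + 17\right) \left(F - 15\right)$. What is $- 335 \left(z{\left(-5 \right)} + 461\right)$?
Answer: $-74035$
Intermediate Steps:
$z{\left(F \right)} = \left(-15 + F\right) \left(17 + F\right)$ ($z{\left(F \right)} = \left(17 + F\right) \left(-15 + F\right) = \left(-15 + F\right) \left(17 + F\right)$)
$- 335 \left(z{\left(-5 \right)} + 461\right) = - 335 \left(\left(-255 + \left(-5\right)^{2} + 2 \left(-5\right)\right) + 461\right) = - 335 \left(\left(-255 + 25 - 10\right) + 461\right) = - 335 \left(-240 + 461\right) = \left(-335\right) 221 = -74035$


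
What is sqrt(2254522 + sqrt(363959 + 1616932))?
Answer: sqrt(2254522 + 33*sqrt(1819)) ≈ 1502.0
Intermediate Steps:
sqrt(2254522 + sqrt(363959 + 1616932)) = sqrt(2254522 + sqrt(1980891)) = sqrt(2254522 + 33*sqrt(1819))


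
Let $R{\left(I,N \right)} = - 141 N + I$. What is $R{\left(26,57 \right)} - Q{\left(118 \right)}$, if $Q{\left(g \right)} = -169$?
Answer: $-7842$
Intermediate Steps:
$R{\left(I,N \right)} = I - 141 N$
$R{\left(26,57 \right)} - Q{\left(118 \right)} = \left(26 - 8037\right) - -169 = \left(26 - 8037\right) + 169 = -8011 + 169 = -7842$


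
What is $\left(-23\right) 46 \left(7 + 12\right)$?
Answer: $-20102$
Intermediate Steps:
$\left(-23\right) 46 \left(7 + 12\right) = \left(-1058\right) 19 = -20102$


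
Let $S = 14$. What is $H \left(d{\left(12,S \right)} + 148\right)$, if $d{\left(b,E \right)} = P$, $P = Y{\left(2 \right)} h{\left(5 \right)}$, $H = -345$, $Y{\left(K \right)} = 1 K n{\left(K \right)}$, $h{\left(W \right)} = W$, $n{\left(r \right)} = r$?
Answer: $-57960$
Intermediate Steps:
$Y{\left(K \right)} = K^{2}$ ($Y{\left(K \right)} = 1 K K = K K = K^{2}$)
$P = 20$ ($P = 2^{2} \cdot 5 = 4 \cdot 5 = 20$)
$d{\left(b,E \right)} = 20$
$H \left(d{\left(12,S \right)} + 148\right) = - 345 \left(20 + 148\right) = \left(-345\right) 168 = -57960$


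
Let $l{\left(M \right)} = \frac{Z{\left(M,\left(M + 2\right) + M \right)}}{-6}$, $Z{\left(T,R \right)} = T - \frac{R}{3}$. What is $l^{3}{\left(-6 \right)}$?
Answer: $\frac{64}{729} \approx 0.087791$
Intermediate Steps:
$Z{\left(T,R \right)} = T - \frac{R}{3}$ ($Z{\left(T,R \right)} = T - R \frac{1}{3} = T - \frac{R}{3}$)
$l{\left(M \right)} = \frac{1}{9} - \frac{M}{18}$ ($l{\left(M \right)} = \frac{M - \frac{\left(M + 2\right) + M}{3}}{-6} = \left(M - \frac{\left(2 + M\right) + M}{3}\right) \left(- \frac{1}{6}\right) = \left(M - \frac{2 + 2 M}{3}\right) \left(- \frac{1}{6}\right) = \left(M - \left(\frac{2}{3} + \frac{2 M}{3}\right)\right) \left(- \frac{1}{6}\right) = \left(- \frac{2}{3} + \frac{M}{3}\right) \left(- \frac{1}{6}\right) = \frac{1}{9} - \frac{M}{18}$)
$l^{3}{\left(-6 \right)} = \left(\frac{1}{9} - - \frac{1}{3}\right)^{3} = \left(\frac{1}{9} + \frac{1}{3}\right)^{3} = \left(\frac{4}{9}\right)^{3} = \frac{64}{729}$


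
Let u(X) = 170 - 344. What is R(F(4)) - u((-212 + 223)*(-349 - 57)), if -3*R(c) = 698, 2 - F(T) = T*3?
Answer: -176/3 ≈ -58.667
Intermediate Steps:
F(T) = 2 - 3*T (F(T) = 2 - T*3 = 2 - 3*T)
R(c) = -698/3 (R(c) = -⅓*698 = -698/3)
u(X) = -174
R(F(4)) - u((-212 + 223)*(-349 - 57)) = -698/3 - 1*(-174) = -698/3 + 174 = -176/3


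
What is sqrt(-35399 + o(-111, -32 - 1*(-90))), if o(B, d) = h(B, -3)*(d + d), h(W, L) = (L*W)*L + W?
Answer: I*sqrt(164159) ≈ 405.17*I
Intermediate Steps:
h(W, L) = W + W*L**2 (h(W, L) = W*L**2 + W = W + W*L**2)
o(B, d) = 20*B*d (o(B, d) = (B*(1 + (-3)**2))*(d + d) = (B*(1 + 9))*(2*d) = (B*10)*(2*d) = (10*B)*(2*d) = 20*B*d)
sqrt(-35399 + o(-111, -32 - 1*(-90))) = sqrt(-35399 + 20*(-111)*(-32 - 1*(-90))) = sqrt(-35399 + 20*(-111)*(-32 + 90)) = sqrt(-35399 + 20*(-111)*58) = sqrt(-35399 - 128760) = sqrt(-164159) = I*sqrt(164159)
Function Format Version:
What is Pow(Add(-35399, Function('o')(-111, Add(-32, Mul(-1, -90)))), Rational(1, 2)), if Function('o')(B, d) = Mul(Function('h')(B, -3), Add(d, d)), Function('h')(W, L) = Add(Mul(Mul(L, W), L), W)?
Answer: Mul(I, Pow(164159, Rational(1, 2))) ≈ Mul(405.17, I)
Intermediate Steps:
Function('h')(W, L) = Add(W, Mul(W, Pow(L, 2))) (Function('h')(W, L) = Add(Mul(W, Pow(L, 2)), W) = Add(W, Mul(W, Pow(L, 2))))
Function('o')(B, d) = Mul(20, B, d) (Function('o')(B, d) = Mul(Mul(B, Add(1, Pow(-3, 2))), Add(d, d)) = Mul(Mul(B, Add(1, 9)), Mul(2, d)) = Mul(Mul(B, 10), Mul(2, d)) = Mul(Mul(10, B), Mul(2, d)) = Mul(20, B, d))
Pow(Add(-35399, Function('o')(-111, Add(-32, Mul(-1, -90)))), Rational(1, 2)) = Pow(Add(-35399, Mul(20, -111, Add(-32, Mul(-1, -90)))), Rational(1, 2)) = Pow(Add(-35399, Mul(20, -111, Add(-32, 90))), Rational(1, 2)) = Pow(Add(-35399, Mul(20, -111, 58)), Rational(1, 2)) = Pow(Add(-35399, -128760), Rational(1, 2)) = Pow(-164159, Rational(1, 2)) = Mul(I, Pow(164159, Rational(1, 2)))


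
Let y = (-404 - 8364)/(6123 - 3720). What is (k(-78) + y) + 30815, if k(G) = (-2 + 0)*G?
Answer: 74414545/2403 ≈ 30967.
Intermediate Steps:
k(G) = -2*G
y = -8768/2403 ≈ -3.6488
(k(-78) + y) + 30815 = (-2*(-78) - 8768/2403) + 30815 = (156 - 8768/2403) + 30815 = 366100/2403 + 30815 = 74414545/2403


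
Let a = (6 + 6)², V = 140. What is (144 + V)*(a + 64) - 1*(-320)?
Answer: 59392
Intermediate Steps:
a = 144 (a = 12² = 144)
(144 + V)*(a + 64) - 1*(-320) = (144 + 140)*(144 + 64) - 1*(-320) = 284*208 + 320 = 59072 + 320 = 59392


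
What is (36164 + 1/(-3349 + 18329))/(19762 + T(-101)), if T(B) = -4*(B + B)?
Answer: 541736721/308138600 ≈ 1.7581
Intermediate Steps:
T(B) = -8*B
(36164 + 1/(-3349 + 18329))/(19762 + T(-101)) = (36164 + 1/(-3349 + 18329))/(19762 - 8*(-101)) = (36164 + 1/14980)/(19762 + 808) = (36164 + 1/14980)/20570 = (541736721/14980)*(1/20570) = 541736721/308138600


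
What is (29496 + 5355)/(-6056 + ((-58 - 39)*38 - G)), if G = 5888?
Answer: -11617/5210 ≈ -2.2298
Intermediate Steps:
(29496 + 5355)/(-6056 + ((-58 - 39)*38 - G)) = (29496 + 5355)/(-6056 + ((-58 - 39)*38 - 1*5888)) = 34851/(-6056 + (-97*38 - 5888)) = 34851/(-6056 + (-3686 - 5888)) = 34851/(-6056 - 9574) = 34851/(-15630) = 34851*(-1/15630) = -11617/5210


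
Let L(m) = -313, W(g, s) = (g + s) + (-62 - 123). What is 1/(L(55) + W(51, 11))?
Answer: -1/436 ≈ -0.0022936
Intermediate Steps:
W(g, s) = -185 + g + s (W(g, s) = (g + s) - 185 = -185 + g + s)
1/(L(55) + W(51, 11)) = 1/(-313 + (-185 + 51 + 11)) = 1/(-313 - 123) = 1/(-436) = -1/436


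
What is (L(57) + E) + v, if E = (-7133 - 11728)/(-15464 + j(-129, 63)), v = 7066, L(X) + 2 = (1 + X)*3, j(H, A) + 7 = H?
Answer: 37643887/5200 ≈ 7239.2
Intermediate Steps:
j(H, A) = -7 + H
L(X) = 1 + 3*X (L(X) = -2 + (1 + X)*3 = -2 + (3 + 3*X) = 1 + 3*X)
E = 6287/5200 (E = (-7133 - 11728)/(-15464 + (-7 - 129)) = -18861/(-15464 - 136) = -18861/(-15600) = -18861*(-1/15600) = 6287/5200 ≈ 1.2090)
(L(57) + E) + v = ((1 + 3*57) + 6287/5200) + 7066 = ((1 + 171) + 6287/5200) + 7066 = (172 + 6287/5200) + 7066 = 900687/5200 + 7066 = 37643887/5200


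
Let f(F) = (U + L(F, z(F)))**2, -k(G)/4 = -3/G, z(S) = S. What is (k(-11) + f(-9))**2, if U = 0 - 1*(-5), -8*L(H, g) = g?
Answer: 657563449/495616 ≈ 1326.8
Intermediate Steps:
L(H, g) = -g/8
U = 5 (U = 0 + 5 = 5)
k(G) = 12/G (k(G) = -(-12)/G = 12/G)
f(F) = (5 - F/8)**2
(k(-11) + f(-9))**2 = (12/(-11) + (-40 - 9)**2/64)**2 = (12*(-1/11) + (1/64)*(-49)**2)**2 = (-12/11 + (1/64)*2401)**2 = (-12/11 + 2401/64)**2 = (25643/704)**2 = 657563449/495616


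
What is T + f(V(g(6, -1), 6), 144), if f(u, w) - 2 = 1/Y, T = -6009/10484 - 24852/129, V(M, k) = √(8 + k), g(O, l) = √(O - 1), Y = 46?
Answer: -1982517631/10368676 ≈ -191.20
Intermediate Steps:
g(O, l) = √(-1 + O)
T = -87107843/450812 (T = -6009*1/10484 - 24852*1/129 = -6009/10484 - 8284/43 = -87107843/450812 ≈ -193.22)
f(u, w) = 93/46 (f(u, w) = 2 + 1/46 = 93/46)
T + f(V(g(6, -1), 6), 144) = -87107843/450812 + 93/46 = -1982517631/10368676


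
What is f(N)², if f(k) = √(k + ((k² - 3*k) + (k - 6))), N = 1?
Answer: -6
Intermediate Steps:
f(k) = √(-6 + k² - k) (f(k) = √(k + ((k² - 3*k) + (-6 + k))) = √(k + (-6 + k² - 2*k)) = √(-6 + k² - k))
f(N)² = (√(-6 + 1² - 1*1))² = (√(-6 + 1 - 1))² = (√(-6))² = (I*√6)² = -6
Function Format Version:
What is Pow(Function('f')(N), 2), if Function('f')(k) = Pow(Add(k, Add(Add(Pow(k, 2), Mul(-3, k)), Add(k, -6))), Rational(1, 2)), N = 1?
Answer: -6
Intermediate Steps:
Function('f')(k) = Pow(Add(-6, Pow(k, 2), Mul(-1, k)), Rational(1, 2)) (Function('f')(k) = Pow(Add(k, Add(Add(Pow(k, 2), Mul(-3, k)), Add(-6, k))), Rational(1, 2)) = Pow(Add(k, Add(-6, Pow(k, 2), Mul(-2, k))), Rational(1, 2)) = Pow(Add(-6, Pow(k, 2), Mul(-1, k)), Rational(1, 2)))
Pow(Function('f')(N), 2) = Pow(Pow(Add(-6, Pow(1, 2), Mul(-1, 1)), Rational(1, 2)), 2) = Pow(Pow(Add(-6, 1, -1), Rational(1, 2)), 2) = Pow(Pow(-6, Rational(1, 2)), 2) = Pow(Mul(I, Pow(6, Rational(1, 2))), 2) = -6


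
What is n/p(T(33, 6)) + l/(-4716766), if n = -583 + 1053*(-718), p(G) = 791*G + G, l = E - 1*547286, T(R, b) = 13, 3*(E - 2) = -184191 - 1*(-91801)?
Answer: -1781463878699/24281911368 ≈ -73.366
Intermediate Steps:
E = -92384/3 (E = 2 + (-184191 - 1*(-91801))/3 = 2 + (-184191 + 91801)/3 = 2 + (1/3)*(-92390) = 2 - 92390/3 = -92384/3 ≈ -30795.)
l = -1734242/3 (l = -92384/3 - 1*547286 = -92384/3 - 547286 = -1734242/3 ≈ -5.7808e+5)
p(G) = 792*G
n = -756637 (n = -583 - 756054 = -756637)
n/p(T(33, 6)) + l/(-4716766) = -756637/(792*13) - 1734242/3/(-4716766) = -756637/10296 - 1734242/3*(-1/4716766) = -756637*1/10296 + 867121/7075149 = -756637/10296 + 867121/7075149 = -1781463878699/24281911368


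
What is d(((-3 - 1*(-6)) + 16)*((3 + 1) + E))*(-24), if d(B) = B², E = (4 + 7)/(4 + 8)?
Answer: -1256641/6 ≈ -2.0944e+5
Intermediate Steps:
E = 11/12 ≈ 0.91667
d(((-3 - 1*(-6)) + 16)*((3 + 1) + E))*(-24) = (((-3 - 1*(-6)) + 16)*((3 + 1) + 11/12))²*(-24) = (((-3 + 6) + 16)*(4 + 11/12))²*(-24) = ((3 + 16)*(59/12))²*(-24) = (19*(59/12))²*(-24) = (1121/12)²*(-24) = (1256641/144)*(-24) = -1256641/6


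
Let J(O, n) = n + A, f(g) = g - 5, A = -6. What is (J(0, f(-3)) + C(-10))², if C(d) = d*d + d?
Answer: 5776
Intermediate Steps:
C(d) = d + d² (C(d) = d² + d = d + d²)
f(g) = -5 + g
J(O, n) = -6 + n (J(O, n) = n - 6 = -6 + n)
(J(0, f(-3)) + C(-10))² = ((-6 + (-5 - 3)) - 10*(1 - 10))² = ((-6 - 8) - 10*(-9))² = (-14 + 90)² = 76² = 5776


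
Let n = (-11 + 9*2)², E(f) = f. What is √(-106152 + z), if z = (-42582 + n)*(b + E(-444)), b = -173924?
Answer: 46*√3504862 ≈ 86118.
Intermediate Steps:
n = 49 (n = (-11 + 18)² = 7² = 49)
z = 7416394144 (z = (-42582 + 49)*(-173924 - 444) = -42533*(-174368) = 7416394144)
√(-106152 + z) = √(-106152 + 7416394144) = √7416287992 = 46*√3504862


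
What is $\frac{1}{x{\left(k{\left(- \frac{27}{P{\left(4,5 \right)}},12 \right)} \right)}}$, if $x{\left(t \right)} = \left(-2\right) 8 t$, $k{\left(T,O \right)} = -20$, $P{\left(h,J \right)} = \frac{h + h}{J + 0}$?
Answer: $\frac{1}{320} \approx 0.003125$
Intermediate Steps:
$P{\left(h,J \right)} = \frac{2 h}{J}$
$x{\left(t \right)} = - 16 t$
$\frac{1}{x{\left(k{\left(- \frac{27}{P{\left(4,5 \right)}},12 \right)} \right)}} = \frac{1}{\left(-16\right) \left(-20\right)} = \frac{1}{320}$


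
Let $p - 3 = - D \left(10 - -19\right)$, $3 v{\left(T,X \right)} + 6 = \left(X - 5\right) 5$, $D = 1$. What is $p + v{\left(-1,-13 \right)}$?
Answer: $-58$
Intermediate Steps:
$v{\left(T,X \right)} = - \frac{31}{3} + \frac{5 X}{3}$ ($v{\left(T,X \right)} = -2 + \frac{\left(X - 5\right) 5}{3} = -2 + \frac{\left(-5 + X\right) 5}{3} = -2 + \frac{-25 + 5 X}{3} = -2 + \left(- \frac{25}{3} + \frac{5 X}{3}\right) = - \frac{31}{3} + \frac{5 X}{3}$)
$p = -26$ ($p = 3 + \left(-1\right) 1 \left(10 - -19\right) = 3 - \left(10 + 19\right) = 3 - 29 = -26$)
$p + v{\left(-1,-13 \right)} = -26 + \left(- \frac{31}{3} + \frac{5}{3} \left(-13\right)\right) = -26 - 32 = -58$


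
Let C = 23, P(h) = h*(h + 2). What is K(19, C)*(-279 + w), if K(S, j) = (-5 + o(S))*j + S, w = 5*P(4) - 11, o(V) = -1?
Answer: 20230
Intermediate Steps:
P(h) = h*(2 + h)
w = 109 (w = 5*(4*(2 + 4)) - 11 = 5*(4*6) - 11 = 5*24 - 11 = 120 - 11 = 109)
K(S, j) = S - 6*j (K(S, j) = (-5 - 1)*j + S = -6*j + S = S - 6*j)
K(19, C)*(-279 + w) = (19 - 6*23)*(-279 + 109) = (19 - 138)*(-170) = -119*(-170) = 20230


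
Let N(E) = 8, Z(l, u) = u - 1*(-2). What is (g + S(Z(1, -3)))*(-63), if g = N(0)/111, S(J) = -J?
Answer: -2499/37 ≈ -67.541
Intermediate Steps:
Z(l, u) = 2 + u (Z(l, u) = u + 2 = 2 + u)
g = 8/111 ≈ 0.072072
(g + S(Z(1, -3)))*(-63) = (8/111 - (2 - 3))*(-63) = (8/111 - 1*(-1))*(-63) = (8/111 + 1)*(-63) = (119/111)*(-63) = -2499/37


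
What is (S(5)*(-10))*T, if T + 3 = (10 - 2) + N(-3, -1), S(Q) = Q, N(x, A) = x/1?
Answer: -100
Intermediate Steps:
N(x, A) = x (N(x, A) = x*1 = x)
T = 2 (T = -3 + ((10 - 2) - 3) = -3 + (8 - 3) = -3 + 5 = 2)
(S(5)*(-10))*T = (5*(-10))*2 = -50*2 = -100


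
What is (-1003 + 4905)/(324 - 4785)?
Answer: -3902/4461 ≈ -0.87469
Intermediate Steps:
(-1003 + 4905)/(324 - 4785) = 3902/(-4461) = 3902*(-1/4461) = -3902/4461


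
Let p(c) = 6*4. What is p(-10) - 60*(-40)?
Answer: 2424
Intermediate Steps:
p(c) = 24
p(-10) - 60*(-40) = 24 - 60*(-40) = 24 + 2400 = 2424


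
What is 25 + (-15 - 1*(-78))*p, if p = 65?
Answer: 4120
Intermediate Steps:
25 + (-15 - 1*(-78))*p = 25 + (-15 - 1*(-78))*65 = 25 + (-15 + 78)*65 = 25 + 63*65 = 25 + 4095 = 4120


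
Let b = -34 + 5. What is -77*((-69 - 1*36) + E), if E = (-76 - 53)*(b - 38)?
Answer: -657426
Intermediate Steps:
b = -29
E = 8643 (E = (-76 - 53)*(-29 - 38) = -129*(-67) = 8643)
-77*((-69 - 1*36) + E) = -77*((-69 - 1*36) + 8643) = -77*((-69 - 36) + 8643) = -77*(-105 + 8643) = -77*8538 = -657426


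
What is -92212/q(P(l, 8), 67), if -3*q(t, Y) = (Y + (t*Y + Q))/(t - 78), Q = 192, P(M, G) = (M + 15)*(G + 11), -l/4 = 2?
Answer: 1521498/917 ≈ 1659.2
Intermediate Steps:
l = -8 (l = -4*2 = -8)
P(M, G) = (11 + G)*(15 + M) (P(M, G) = (15 + M)*(11 + G) = (11 + G)*(15 + M))
q(t, Y) = -(192 + Y + Y*t)/(3*(-78 + t)) (q(t, Y) = -(Y + (t*Y + 192))/(3*(t - 78)) = -(Y + (Y*t + 192))/(3*(-78 + t)) = -(Y + (192 + Y*t))/(3*(-78 + t)) = -(192 + Y + Y*t)/(3*(-78 + t)))
-92212/q(P(l, 8), 67) = -92212*3*(-78 + (165 + 11*(-8) + 15*8 + 8*(-8)))/(-192 - 1*67 - 1*67*(165 + 11*(-8) + 15*8 + 8*(-8))) = -92212*3*(-78 + (165 - 88 + 120 - 64))/(-192 - 67 - 1*67*(165 - 88 + 120 - 64)) = -92212*3*(-78 + 133)/(-192 - 67 - 1*67*133) = -92212*165/(-192 - 67 - 8911) = -92212/((⅓)*(1/55)*(-9170)) = -92212/(-1834/33) = -92212*(-33/1834) = 1521498/917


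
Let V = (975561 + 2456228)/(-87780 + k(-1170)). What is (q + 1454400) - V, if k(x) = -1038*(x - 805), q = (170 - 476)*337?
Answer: 2651568849271/1962270 ≈ 1.3513e+6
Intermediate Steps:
q = -103122 (q = -306*337 = -103122)
k(x) = 835590 - 1038*x (k(x) = -1038*(-805 + x) = 835590 - 1038*x)
V = 3431789/1962270 (V = (975561 + 2456228)/(-87780 + (835590 - 1038*(-1170))) = 3431789/(-87780 + (835590 + 1214460)) = 3431789/(-87780 + 2050050) = 3431789/1962270 ≈ 1.7489)
(q + 1454400) - V = (-103122 + 1454400) - 1*3431789/1962270 = 1351278 - 3431789/1962270 = 2651568849271/1962270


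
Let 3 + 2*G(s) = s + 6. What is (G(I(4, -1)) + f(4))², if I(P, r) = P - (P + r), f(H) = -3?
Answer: 1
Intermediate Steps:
I(P, r) = -r (I(P, r) = P + (-P - r) = -r)
G(s) = 3/2 + s/2 (G(s) = -3/2 + (s + 6)/2 = -3/2 + (6 + s)/2 = -3/2 + (3 + s/2) = 3/2 + s/2)
(G(I(4, -1)) + f(4))² = ((3/2 + (-1*(-1))/2) - 3)² = ((3/2 + (½)*1) - 3)² = ((3/2 + ½) - 3)² = (2 - 3)² = (-1)² = 1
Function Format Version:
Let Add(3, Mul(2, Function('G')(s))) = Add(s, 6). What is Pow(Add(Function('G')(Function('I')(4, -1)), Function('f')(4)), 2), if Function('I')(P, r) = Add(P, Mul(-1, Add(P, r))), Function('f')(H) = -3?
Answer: 1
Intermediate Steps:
Function('I')(P, r) = Mul(-1, r) (Function('I')(P, r) = Add(P, Add(Mul(-1, P), Mul(-1, r))) = Mul(-1, r))
Function('G')(s) = Add(Rational(3, 2), Mul(Rational(1, 2), s)) (Function('G')(s) = Add(Rational(-3, 2), Mul(Rational(1, 2), Add(s, 6))) = Add(Rational(-3, 2), Mul(Rational(1, 2), Add(6, s))) = Add(Rational(-3, 2), Add(3, Mul(Rational(1, 2), s))) = Add(Rational(3, 2), Mul(Rational(1, 2), s)))
Pow(Add(Function('G')(Function('I')(4, -1)), Function('f')(4)), 2) = Pow(Add(Add(Rational(3, 2), Mul(Rational(1, 2), Mul(-1, -1))), -3), 2) = Pow(Add(Add(Rational(3, 2), Mul(Rational(1, 2), 1)), -3), 2) = Pow(Add(Add(Rational(3, 2), Rational(1, 2)), -3), 2) = Pow(Add(2, -3), 2) = Pow(-1, 2) = 1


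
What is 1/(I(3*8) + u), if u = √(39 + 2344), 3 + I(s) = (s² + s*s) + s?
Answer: 1173/1373546 - √2383/1373546 ≈ 0.00081845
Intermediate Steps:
I(s) = -3 + s + 2*s² (I(s) = -3 + ((s² + s*s) + s) = -3 + ((s² + s²) + s) = -3 + (2*s² + s) = -3 + (s + 2*s²) = -3 + s + 2*s²)
u = √2383 ≈ 48.816
1/(I(3*8) + u) = 1/((-3 + 3*8 + 2*(3*8)²) + √2383) = 1/((-3 + 24 + 2*24²) + √2383) = 1/((-3 + 24 + 2*576) + √2383) = 1/((-3 + 24 + 1152) + √2383) = 1/(1173 + √2383)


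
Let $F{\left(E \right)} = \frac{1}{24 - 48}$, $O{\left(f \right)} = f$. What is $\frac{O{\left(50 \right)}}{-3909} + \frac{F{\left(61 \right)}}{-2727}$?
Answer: $- \frac{1089497}{85278744} \approx -0.012776$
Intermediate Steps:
$F{\left(E \right)} = - \frac{1}{24}$ ($F{\left(E \right)} = \frac{1}{-24} = - \frac{1}{24}$)
$\frac{O{\left(50 \right)}}{-3909} + \frac{F{\left(61 \right)}}{-2727} = \frac{50}{-3909} - \frac{1}{24 \left(-2727\right)} = 50 \left(- \frac{1}{3909}\right) - - \frac{1}{65448} = - \frac{50}{3909} + \frac{1}{65448} = - \frac{1089497}{85278744}$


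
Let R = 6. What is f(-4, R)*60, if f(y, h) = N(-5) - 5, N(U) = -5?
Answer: -600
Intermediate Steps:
f(y, h) = -10 (f(y, h) = -5 - 5 = -10)
f(-4, R)*60 = -10*60 = -600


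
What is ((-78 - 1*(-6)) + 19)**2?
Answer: 2809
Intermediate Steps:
((-78 - 1*(-6)) + 19)**2 = ((-78 + 6) + 19)**2 = (-72 + 19)**2 = (-53)**2 = 2809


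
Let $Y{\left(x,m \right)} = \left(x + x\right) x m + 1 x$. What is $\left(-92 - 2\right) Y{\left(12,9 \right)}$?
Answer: $-244776$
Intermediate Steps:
$Y{\left(x,m \right)} = x + 2 m x^{2}$ ($Y{\left(x,m \right)} = 2 x x m + x = 2 x^{2} m + x = 2 m x^{2} + x = x + 2 m x^{2}$)
$\left(-92 - 2\right) Y{\left(12,9 \right)} = \left(-92 - 2\right) 12 \left(1 + 2 \cdot 9 \cdot 12\right) = - 94 \cdot 12 \left(1 + 216\right) = - 94 \cdot 12 \cdot 217 = \left(-94\right) 2604 = -244776$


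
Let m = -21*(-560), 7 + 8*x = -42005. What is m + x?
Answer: 13017/2 ≈ 6508.5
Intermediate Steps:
x = -10503/2 (x = -7/8 + (1/8)*(-42005) = -7/8 - 42005/8 = -10503/2 ≈ -5251.5)
m = 11760
m + x = 11760 - 10503/2 = 13017/2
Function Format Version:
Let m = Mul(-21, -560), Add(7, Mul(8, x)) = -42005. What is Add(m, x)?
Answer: Rational(13017, 2) ≈ 6508.5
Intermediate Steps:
x = Rational(-10503, 2) (x = Add(Rational(-7, 8), Mul(Rational(1, 8), -42005)) = Add(Rational(-7, 8), Rational(-42005, 8)) = Rational(-10503, 2) ≈ -5251.5)
m = 11760
Add(m, x) = Add(11760, Rational(-10503, 2)) = Rational(13017, 2)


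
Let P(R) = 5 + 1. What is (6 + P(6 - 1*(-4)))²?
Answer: 144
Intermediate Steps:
P(R) = 6
(6 + P(6 - 1*(-4)))² = (6 + 6)² = 12² = 144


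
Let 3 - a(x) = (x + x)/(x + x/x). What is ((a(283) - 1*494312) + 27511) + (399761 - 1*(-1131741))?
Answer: 151187685/142 ≈ 1.0647e+6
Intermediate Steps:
a(x) = 3 - 2*x/(1 + x) (a(x) = 3 - (x + x)/(x + x/x) = 3 - 2*x/(x + 1) = 3 - 2*x/(1 + x))
((a(283) - 1*494312) + 27511) + (399761 - 1*(-1131741)) = (((3 + 283)/(1 + 283) - 1*494312) + 27511) + (399761 - 1*(-1131741)) = ((286/284 - 494312) + 27511) + (399761 + 1131741) = (((1/284)*286 - 494312) + 27511) + 1531502 = ((143/142 - 494312) + 27511) + 1531502 = (-70192161/142 + 27511) + 1531502 = -66285599/142 + 1531502 = 151187685/142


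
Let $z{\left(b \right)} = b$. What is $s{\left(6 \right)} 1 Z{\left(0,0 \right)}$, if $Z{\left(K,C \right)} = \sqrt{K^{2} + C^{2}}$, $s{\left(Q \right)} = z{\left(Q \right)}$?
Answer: $0$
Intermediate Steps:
$s{\left(Q \right)} = Q$
$Z{\left(K,C \right)} = \sqrt{C^{2} + K^{2}}$
$s{\left(6 \right)} 1 Z{\left(0,0 \right)} = 6 \cdot 1 \sqrt{0^{2} + 0^{2}} = 6 \sqrt{0 + 0} = 6 \sqrt{0} = 6 \cdot 0 = 0$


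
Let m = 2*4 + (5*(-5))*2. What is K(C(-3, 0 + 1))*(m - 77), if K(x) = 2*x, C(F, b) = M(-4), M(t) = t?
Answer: 952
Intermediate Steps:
C(F, b) = -4
m = -42 (m = 8 - 25*2 = 8 - 50 = -42)
K(C(-3, 0 + 1))*(m - 77) = (2*(-4))*(-42 - 77) = -8*(-119) = 952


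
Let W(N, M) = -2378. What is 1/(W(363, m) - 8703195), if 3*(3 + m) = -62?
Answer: -1/8705573 ≈ -1.1487e-7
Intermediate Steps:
m = -71/3 (m = -3 + (1/3)*(-62) = -3 - 62/3 = -71/3 ≈ -23.667)
1/(W(363, m) - 8703195) = 1/(-2378 - 8703195) = 1/(-8705573) = -1/8705573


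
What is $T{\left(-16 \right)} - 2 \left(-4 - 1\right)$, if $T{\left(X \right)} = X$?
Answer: $-6$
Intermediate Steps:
$T{\left(-16 \right)} - 2 \left(-4 - 1\right) = -16 - 2 \left(-4 - 1\right) = -16 - 2 \left(-5\right) = -16 - -10 = -16 + 10 = -6$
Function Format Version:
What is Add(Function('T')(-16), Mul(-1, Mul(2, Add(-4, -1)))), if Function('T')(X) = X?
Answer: -6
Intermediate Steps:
Add(Function('T')(-16), Mul(-1, Mul(2, Add(-4, -1)))) = Add(-16, Mul(-1, Mul(2, Add(-4, -1)))) = Add(-16, Mul(-1, Mul(2, -5))) = Add(-16, Mul(-1, -10)) = Add(-16, 10) = -6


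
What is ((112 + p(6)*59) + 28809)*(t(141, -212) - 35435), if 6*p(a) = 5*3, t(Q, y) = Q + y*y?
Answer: 280511025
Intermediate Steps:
t(Q, y) = Q + y²
p(a) = 5/2 (p(a) = (5*3)/6 = (⅙)*15 = 5/2)
((112 + p(6)*59) + 28809)*(t(141, -212) - 35435) = ((112 + (5/2)*59) + 28809)*((141 + (-212)²) - 35435) = ((112 + 295/2) + 28809)*((141 + 44944) - 35435) = (519/2 + 28809)*(45085 - 35435) = (58137/2)*9650 = 280511025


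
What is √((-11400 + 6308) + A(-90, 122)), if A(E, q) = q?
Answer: I*√4970 ≈ 70.498*I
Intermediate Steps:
√((-11400 + 6308) + A(-90, 122)) = √((-11400 + 6308) + 122) = √(-5092 + 122) = √(-4970) = I*√4970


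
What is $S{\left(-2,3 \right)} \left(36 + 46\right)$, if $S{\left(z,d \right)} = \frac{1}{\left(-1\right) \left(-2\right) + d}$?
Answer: $\frac{82}{5} \approx 16.4$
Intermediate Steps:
$S{\left(z,d \right)} = \frac{1}{2 + d}$
$S{\left(-2,3 \right)} \left(36 + 46\right) = \frac{36 + 46}{2 + 3} = \frac{1}{5} \cdot 82 = \frac{82}{5}$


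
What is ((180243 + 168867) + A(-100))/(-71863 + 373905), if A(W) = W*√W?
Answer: 174555/151021 - 500*I/151021 ≈ 1.1558 - 0.0033108*I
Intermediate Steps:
A(W) = W^(3/2)
((180243 + 168867) + A(-100))/(-71863 + 373905) = ((180243 + 168867) + (-100)^(3/2))/(-71863 + 373905) = (349110 - 1000*I)/302042 = (349110 - 1000*I)*(1/302042) = 174555/151021 - 500*I/151021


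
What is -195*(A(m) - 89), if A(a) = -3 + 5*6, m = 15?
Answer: 12090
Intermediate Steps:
A(a) = 27 (A(a) = -3 + 30 = 27)
-195*(A(m) - 89) = -195*(27 - 89) = -195*(-62) = 12090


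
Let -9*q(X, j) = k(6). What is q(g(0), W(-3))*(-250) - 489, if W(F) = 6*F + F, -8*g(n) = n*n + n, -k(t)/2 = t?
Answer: -2467/3 ≈ -822.33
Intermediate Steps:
k(t) = -2*t
g(n) = -n/8 - n²/8 (g(n) = -(n*n + n)/8 = -(n² + n)/8 = -(n + n²)/8 = -n/8 - n²/8)
W(F) = 7*F
q(X, j) = 4/3 (q(X, j) = -(-2)*6/9 = -⅑*(-12) = 4/3)
q(g(0), W(-3))*(-250) - 489 = (4/3)*(-250) - 489 = -1000/3 - 489 = -2467/3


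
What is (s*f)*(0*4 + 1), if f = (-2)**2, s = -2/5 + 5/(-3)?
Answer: -124/15 ≈ -8.2667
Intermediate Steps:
s = -31/15 (s = -2*1/5 + 5*(-1/3) = -2/5 - 5/3 = -31/15 ≈ -2.0667)
f = 4
(s*f)*(0*4 + 1) = (-31/15*4)*(0*4 + 1) = -124*(0 + 1)/15 = -124/15*1 = -124/15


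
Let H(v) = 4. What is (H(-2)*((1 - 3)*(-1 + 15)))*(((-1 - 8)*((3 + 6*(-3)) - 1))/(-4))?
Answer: 4032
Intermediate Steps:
(H(-2)*((1 - 3)*(-1 + 15)))*(((-1 - 8)*((3 + 6*(-3)) - 1))/(-4)) = (4*((1 - 3)*(-1 + 15)))*(((-1 - 8)*((3 + 6*(-3)) - 1))/(-4)) = (4*(-2*14))*(-9*((3 - 18) - 1)*(-¼)) = (4*(-28))*(-9*(-15 - 1)*(-¼)) = -112*(-9*(-16))*(-1)/4 = -16128*(-1)/4 = -112*(-36) = 4032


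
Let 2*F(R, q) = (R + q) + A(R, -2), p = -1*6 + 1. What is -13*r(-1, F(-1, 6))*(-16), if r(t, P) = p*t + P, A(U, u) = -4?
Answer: 1144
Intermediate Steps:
p = -5 (p = -6 + 1 = -5)
F(R, q) = -2 + R/2 + q/2 (F(R, q) = ((R + q) - 4)/2 = (-4 + R + q)/2 = -2 + R/2 + q/2)
r(t, P) = P - 5*t (r(t, P) = -5*t + P = P - 5*t)
-13*r(-1, F(-1, 6))*(-16) = -13*((-2 + (½)*(-1) + (½)*6) - 5*(-1))*(-16) = -13*((-2 - ½ + 3) + 5)*(-16) = -13*(½ + 5)*(-16) = -13*11/2*(-16) = -143/2*(-16) = 1144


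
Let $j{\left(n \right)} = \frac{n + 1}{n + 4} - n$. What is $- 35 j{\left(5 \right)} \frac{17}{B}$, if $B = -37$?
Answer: $- \frac{7735}{111} \approx -69.685$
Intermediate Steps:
$j{\left(n \right)} = - n + \frac{1 + n}{4 + n}$ ($j{\left(n \right)} = \frac{1 + n}{4 + n} - n = - n + \frac{1 + n}{4 + n}$)
$- 35 j{\left(5 \right)} \frac{17}{B} = - 35 \frac{1 - 5^{2} - 15}{4 + 5} \frac{17}{-37} = - 35 \frac{1 - 25 - 15}{9} \cdot 17 \left(- \frac{1}{37}\right) = - 35 \frac{1 - 25 - 15}{9} \left(- \frac{17}{37}\right) = - 35 \cdot \frac{1}{9} \left(-39\right) \left(- \frac{17}{37}\right) = \left(-35\right) \left(- \frac{13}{3}\right) \left(- \frac{17}{37}\right) = \frac{455}{3} \left(- \frac{17}{37}\right) = - \frac{7735}{111}$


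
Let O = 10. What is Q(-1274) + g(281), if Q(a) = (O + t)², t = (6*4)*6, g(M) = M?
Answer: 23997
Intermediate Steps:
t = 144 (t = 24*6 = 144)
Q(a) = 23716 (Q(a) = (10 + 144)² = 154² = 23716)
Q(-1274) + g(281) = 23716 + 281 = 23997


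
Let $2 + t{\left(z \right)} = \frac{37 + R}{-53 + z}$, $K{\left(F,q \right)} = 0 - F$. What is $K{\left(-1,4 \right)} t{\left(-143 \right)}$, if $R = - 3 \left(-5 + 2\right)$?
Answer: $- \frac{219}{98} \approx -2.2347$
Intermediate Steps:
$K{\left(F,q \right)} = - F$
$R = 9$ ($R = \left(-3\right) \left(-3\right) = 9$)
$t{\left(z \right)} = -2 + \frac{46}{-53 + z}$ ($t{\left(z \right)} = -2 + \frac{37 + 9}{-53 + z} = -2 + \frac{46}{-53 + z}$)
$K{\left(-1,4 \right)} t{\left(-143 \right)} = \left(-1\right) \left(-1\right) \frac{2 \left(76 - -143\right)}{-53 - 143} = 1 \frac{2 \left(76 + 143\right)}{-196} = 1 \cdot 2 \left(- \frac{1}{196}\right) 219 = 1 \left(- \frac{219}{98}\right) = - \frac{219}{98}$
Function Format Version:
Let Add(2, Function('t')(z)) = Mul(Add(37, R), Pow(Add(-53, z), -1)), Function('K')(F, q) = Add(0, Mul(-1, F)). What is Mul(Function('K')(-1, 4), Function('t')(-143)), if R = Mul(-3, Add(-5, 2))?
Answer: Rational(-219, 98) ≈ -2.2347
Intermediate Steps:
Function('K')(F, q) = Mul(-1, F)
R = 9 (R = Mul(-3, -3) = 9)
Function('t')(z) = Add(-2, Mul(46, Pow(Add(-53, z), -1))) (Function('t')(z) = Add(-2, Mul(Add(37, 9), Pow(Add(-53, z), -1))) = Add(-2, Mul(46, Pow(Add(-53, z), -1))))
Mul(Function('K')(-1, 4), Function('t')(-143)) = Mul(Mul(-1, -1), Mul(2, Pow(Add(-53, -143), -1), Add(76, Mul(-1, -143)))) = Mul(1, Mul(2, Pow(-196, -1), Add(76, 143))) = Mul(1, Mul(2, Rational(-1, 196), 219)) = Mul(1, Rational(-219, 98)) = Rational(-219, 98)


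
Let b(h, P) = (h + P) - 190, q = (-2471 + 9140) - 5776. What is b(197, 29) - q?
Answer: -857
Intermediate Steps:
q = 893 (q = 6669 - 5776 = 893)
b(h, P) = -190 + P + h (b(h, P) = (P + h) - 190 = -190 + P + h)
b(197, 29) - q = (-190 + 29 + 197) - 1*893 = 36 - 893 = -857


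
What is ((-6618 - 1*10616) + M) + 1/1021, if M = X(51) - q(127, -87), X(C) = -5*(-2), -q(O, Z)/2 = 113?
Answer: -17354957/1021 ≈ -16998.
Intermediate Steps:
q(O, Z) = -226 (q(O, Z) = -2*113 = -226)
X(C) = 10
M = 236 (M = 10 - 1*(-226) = 10 + 226 = 236)
((-6618 - 1*10616) + M) + 1/1021 = ((-6618 - 1*10616) + 236) + 1/1021 = ((-6618 - 10616) + 236) + 1/1021 = (-17234 + 236) + 1/1021 = -16998 + 1/1021 = -17354957/1021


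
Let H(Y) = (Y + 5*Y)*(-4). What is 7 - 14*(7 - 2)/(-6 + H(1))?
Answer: 28/3 ≈ 9.3333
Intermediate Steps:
H(Y) = -24*Y (H(Y) = (6*Y)*(-4) = -24*Y)
7 - 14*(7 - 2)/(-6 + H(1)) = 7 - 14*(7 - 2)/(-6 - 24*1) = 7 - 70/(-6 - 24) = 7 - 70/(-30) = 7 - 70*(-1)/30 = 7 - 14*(-⅙) = 7 + 7/3 = 28/3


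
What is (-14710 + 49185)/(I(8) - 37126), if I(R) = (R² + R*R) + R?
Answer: -6895/7398 ≈ -0.93201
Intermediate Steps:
I(R) = R + 2*R² (I(R) = (R² + R²) + R = 2*R² + R = R + 2*R²)
(-14710 + 49185)/(I(8) - 37126) = (-14710 + 49185)/(8*(1 + 2*8) - 37126) = 34475/(8*(1 + 16) - 37126) = 34475/(8*17 - 37126) = 34475/(136 - 37126) = 34475/(-36990) = 34475*(-1/36990) = -6895/7398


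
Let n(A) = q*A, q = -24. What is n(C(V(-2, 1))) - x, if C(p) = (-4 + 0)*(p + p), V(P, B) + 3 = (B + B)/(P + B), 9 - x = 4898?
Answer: 3929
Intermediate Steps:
x = -4889 (x = 9 - 1*4898 = 9 - 4898 = -4889)
V(P, B) = -3 + 2*B/(B + P) (V(P, B) = -3 + (B + B)/(P + B) = -3 + (2*B)/(B + P) = -3 + 2*B/(B + P))
C(p) = -8*p
n(A) = -24*A
n(C(V(-2, 1))) - x = -(-192)*(-1*1 - 3*(-2))/(1 - 2) - 1*(-4889) = -(-192)*(-1 + 6)/(-1) + 4889 = -(-192)*(-1*5) + 4889 = -(-192)*(-5) + 4889 = -24*40 + 4889 = -960 + 4889 = 3929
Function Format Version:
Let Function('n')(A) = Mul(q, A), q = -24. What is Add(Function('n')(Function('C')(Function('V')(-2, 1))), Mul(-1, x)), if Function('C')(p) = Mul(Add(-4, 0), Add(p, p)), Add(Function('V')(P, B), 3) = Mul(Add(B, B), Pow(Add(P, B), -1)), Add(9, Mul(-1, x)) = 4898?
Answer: 3929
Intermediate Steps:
x = -4889 (x = Add(9, Mul(-1, 4898)) = Add(9, -4898) = -4889)
Function('V')(P, B) = Add(-3, Mul(2, B, Pow(Add(B, P), -1))) (Function('V')(P, B) = Add(-3, Mul(Add(B, B), Pow(Add(P, B), -1))) = Add(-3, Mul(Mul(2, B), Pow(Add(B, P), -1))) = Add(-3, Mul(2, B, Pow(Add(B, P), -1))))
Function('C')(p) = Mul(-8, p) (Function('C')(p) = Mul(-4, Mul(2, p)) = Mul(-8, p))
Function('n')(A) = Mul(-24, A)
Add(Function('n')(Function('C')(Function('V')(-2, 1))), Mul(-1, x)) = Add(Mul(-24, Mul(-8, Mul(Pow(Add(1, -2), -1), Add(Mul(-1, 1), Mul(-3, -2))))), Mul(-1, -4889)) = Add(Mul(-24, Mul(-8, Mul(Pow(-1, -1), Add(-1, 6)))), 4889) = Add(Mul(-24, Mul(-8, Mul(-1, 5))), 4889) = Add(Mul(-24, Mul(-8, -5)), 4889) = Add(Mul(-24, 40), 4889) = Add(-960, 4889) = 3929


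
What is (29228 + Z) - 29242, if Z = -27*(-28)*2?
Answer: 1498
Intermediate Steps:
Z = 1512 (Z = 756*2 = 1512)
(29228 + Z) - 29242 = (29228 + 1512) - 29242 = 30740 - 29242 = 1498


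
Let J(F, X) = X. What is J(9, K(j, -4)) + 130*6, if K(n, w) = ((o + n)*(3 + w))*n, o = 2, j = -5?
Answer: 765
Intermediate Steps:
K(n, w) = n*(2 + n)*(3 + w) (K(n, w) = ((2 + n)*(3 + w))*n = n*(2 + n)*(3 + w))
J(9, K(j, -4)) + 130*6 = -5*(6 + 2*(-4) + 3*(-5) - 5*(-4)) + 130*6 = -5*(6 - 8 - 15 + 20) + 780 = -5*3 + 780 = -15 + 780 = 765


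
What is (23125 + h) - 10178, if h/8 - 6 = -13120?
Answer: -91965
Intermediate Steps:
h = -104912 (h = 48 + 8*(-13120) = 48 - 104960 = -104912)
(23125 + h) - 10178 = (23125 - 104912) - 10178 = -81787 - 10178 = -91965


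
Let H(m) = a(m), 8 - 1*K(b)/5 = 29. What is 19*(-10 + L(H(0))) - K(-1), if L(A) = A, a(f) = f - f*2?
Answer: -85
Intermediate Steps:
K(b) = -105 (K(b) = 40 - 5*29 = 40 - 145 = -105)
a(f) = -f (a(f) = f - 2*f = -f)
H(m) = -m
19*(-10 + L(H(0))) - K(-1) = 19*(-10 - 1*0) - 1*(-105) = 19*(-10 + 0) + 105 = 19*(-10) + 105 = -190 + 105 = -85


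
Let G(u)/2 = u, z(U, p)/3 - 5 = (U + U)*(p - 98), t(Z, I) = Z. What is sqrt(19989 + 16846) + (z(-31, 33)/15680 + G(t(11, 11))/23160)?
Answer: 7017419/9078720 + sqrt(36835) ≈ 192.70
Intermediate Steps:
z(U, p) = 15 + 6*U*(-98 + p) (z(U, p) = 15 + 3*((U + U)*(p - 98)) = 15 + 3*((2*U)*(-98 + p)) = 15 + 3*(2*U*(-98 + p)) = 15 + 6*U*(-98 + p))
G(u) = 2*u
sqrt(19989 + 16846) + (z(-31, 33)/15680 + G(t(11, 11))/23160) = sqrt(19989 + 16846) + ((15 - 588*(-31) + 6*(-31)*33)/15680 + (2*11)/23160) = sqrt(36835) + ((15 + 18228 - 6138)*(1/15680) + 22*(1/23160)) = sqrt(36835) + (12105*(1/15680) + 11/11580) = sqrt(36835) + (2421/3136 + 11/11580) = sqrt(36835) + 7017419/9078720 = 7017419/9078720 + sqrt(36835)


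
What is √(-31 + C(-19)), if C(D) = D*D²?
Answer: I*√6890 ≈ 83.006*I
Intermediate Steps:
C(D) = D³
√(-31 + C(-19)) = √(-31 + (-19)³) = √(-31 - 6859) = √(-6890) = I*√6890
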